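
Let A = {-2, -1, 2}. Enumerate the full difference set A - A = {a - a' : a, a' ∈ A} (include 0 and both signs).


A - A = {a - a' : a, a' ∈ A}.
Compute a - a' for each ordered pair (a, a'):
a = -2: -2--2=0, -2--1=-1, -2-2=-4
a = -1: -1--2=1, -1--1=0, -1-2=-3
a = 2: 2--2=4, 2--1=3, 2-2=0
Collecting distinct values (and noting 0 appears from a-a):
A - A = {-4, -3, -1, 0, 1, 3, 4}
|A - A| = 7

A - A = {-4, -3, -1, 0, 1, 3, 4}


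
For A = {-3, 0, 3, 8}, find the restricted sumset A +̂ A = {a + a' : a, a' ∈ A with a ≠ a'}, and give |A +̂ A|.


Restricted sumset: A +̂ A = {a + a' : a ∈ A, a' ∈ A, a ≠ a'}.
Equivalently, take A + A and drop any sum 2a that is achievable ONLY as a + a for a ∈ A (i.e. sums representable only with equal summands).
Enumerate pairs (a, a') with a < a' (symmetric, so each unordered pair gives one sum; this covers all a ≠ a'):
  -3 + 0 = -3
  -3 + 3 = 0
  -3 + 8 = 5
  0 + 3 = 3
  0 + 8 = 8
  3 + 8 = 11
Collected distinct sums: {-3, 0, 3, 5, 8, 11}
|A +̂ A| = 6
(Reference bound: |A +̂ A| ≥ 2|A| - 3 for |A| ≥ 2, with |A| = 4 giving ≥ 5.)

|A +̂ A| = 6


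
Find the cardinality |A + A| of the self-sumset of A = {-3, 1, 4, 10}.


A + A = {a + a' : a, a' ∈ A}; |A| = 4.
General bounds: 2|A| - 1 ≤ |A + A| ≤ |A|(|A|+1)/2, i.e. 7 ≤ |A + A| ≤ 10.
Lower bound 2|A|-1 is attained iff A is an arithmetic progression.
Enumerate sums a + a' for a ≤ a' (symmetric, so this suffices):
a = -3: -3+-3=-6, -3+1=-2, -3+4=1, -3+10=7
a = 1: 1+1=2, 1+4=5, 1+10=11
a = 4: 4+4=8, 4+10=14
a = 10: 10+10=20
Distinct sums: {-6, -2, 1, 2, 5, 7, 8, 11, 14, 20}
|A + A| = 10

|A + A| = 10


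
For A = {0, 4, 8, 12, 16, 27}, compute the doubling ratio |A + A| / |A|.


|A| = 6.
Compute A + A by enumerating all 36 pairs.
A + A = {0, 4, 8, 12, 16, 20, 24, 27, 28, 31, 32, 35, 39, 43, 54}, so |A + A| = 15.
K = |A + A| / |A| = 15/6 = 5/2 ≈ 2.5000.
Reference: AP of size 6 gives K = 11/6 ≈ 1.8333; a fully generic set of size 6 gives K ≈ 3.5000.

|A| = 6, |A + A| = 15, K = 15/6 = 5/2.


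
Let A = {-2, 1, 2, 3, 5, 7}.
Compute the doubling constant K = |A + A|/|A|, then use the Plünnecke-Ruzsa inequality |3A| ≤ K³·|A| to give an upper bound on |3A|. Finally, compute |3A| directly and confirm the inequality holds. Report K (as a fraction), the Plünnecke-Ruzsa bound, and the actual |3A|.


|A| = 6.
Step 1: Compute A + A by enumerating all 36 pairs.
A + A = {-4, -1, 0, 1, 2, 3, 4, 5, 6, 7, 8, 9, 10, 12, 14}, so |A + A| = 15.
Step 2: Doubling constant K = |A + A|/|A| = 15/6 = 15/6 ≈ 2.5000.
Step 3: Plünnecke-Ruzsa gives |3A| ≤ K³·|A| = (2.5000)³ · 6 ≈ 93.7500.
Step 4: Compute 3A = A + A + A directly by enumerating all triples (a,b,c) ∈ A³; |3A| = 24.
Step 5: Check 24 ≤ 93.7500? Yes ✓.

K = 15/6, Plünnecke-Ruzsa bound K³|A| ≈ 93.7500, |3A| = 24, inequality holds.


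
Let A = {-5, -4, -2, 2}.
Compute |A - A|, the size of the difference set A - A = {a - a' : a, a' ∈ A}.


A - A = {a - a' : a, a' ∈ A}; |A| = 4.
Bounds: 2|A|-1 ≤ |A - A| ≤ |A|² - |A| + 1, i.e. 7 ≤ |A - A| ≤ 13.
Note: 0 ∈ A - A always (from a - a). The set is symmetric: if d ∈ A - A then -d ∈ A - A.
Enumerate nonzero differences d = a - a' with a > a' (then include -d):
Positive differences: {1, 2, 3, 4, 6, 7}
Full difference set: {0} ∪ (positive diffs) ∪ (negative diffs).
|A - A| = 1 + 2·6 = 13 (matches direct enumeration: 13).

|A - A| = 13


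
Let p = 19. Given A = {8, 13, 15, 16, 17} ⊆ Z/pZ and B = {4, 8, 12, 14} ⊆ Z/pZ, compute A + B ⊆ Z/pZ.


Work in Z/19Z: reduce every sum a + b modulo 19.
Enumerate all 20 pairs:
a = 8: 8+4=12, 8+8=16, 8+12=1, 8+14=3
a = 13: 13+4=17, 13+8=2, 13+12=6, 13+14=8
a = 15: 15+4=0, 15+8=4, 15+12=8, 15+14=10
a = 16: 16+4=1, 16+8=5, 16+12=9, 16+14=11
a = 17: 17+4=2, 17+8=6, 17+12=10, 17+14=12
Distinct residues collected: {0, 1, 2, 3, 4, 5, 6, 8, 9, 10, 11, 12, 16, 17}
|A + B| = 14 (out of 19 total residues).

A + B = {0, 1, 2, 3, 4, 5, 6, 8, 9, 10, 11, 12, 16, 17}


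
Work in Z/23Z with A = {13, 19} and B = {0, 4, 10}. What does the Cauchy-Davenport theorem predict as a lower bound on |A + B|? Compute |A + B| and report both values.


Cauchy-Davenport: |A + B| ≥ min(p, |A| + |B| - 1) for A, B nonempty in Z/pZ.
|A| = 2, |B| = 3, p = 23.
CD lower bound = min(23, 2 + 3 - 1) = min(23, 4) = 4.
Compute A + B mod 23 directly:
a = 13: 13+0=13, 13+4=17, 13+10=0
a = 19: 19+0=19, 19+4=0, 19+10=6
A + B = {0, 6, 13, 17, 19}, so |A + B| = 5.
Verify: 5 ≥ 4? Yes ✓.

CD lower bound = 4, actual |A + B| = 5.


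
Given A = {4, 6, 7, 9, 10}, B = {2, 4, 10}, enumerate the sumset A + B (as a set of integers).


A + B = {a + b : a ∈ A, b ∈ B}.
Enumerate all |A|·|B| = 5·3 = 15 pairs (a, b) and collect distinct sums.
a = 4: 4+2=6, 4+4=8, 4+10=14
a = 6: 6+2=8, 6+4=10, 6+10=16
a = 7: 7+2=9, 7+4=11, 7+10=17
a = 9: 9+2=11, 9+4=13, 9+10=19
a = 10: 10+2=12, 10+4=14, 10+10=20
Collecting distinct sums: A + B = {6, 8, 9, 10, 11, 12, 13, 14, 16, 17, 19, 20}
|A + B| = 12

A + B = {6, 8, 9, 10, 11, 12, 13, 14, 16, 17, 19, 20}


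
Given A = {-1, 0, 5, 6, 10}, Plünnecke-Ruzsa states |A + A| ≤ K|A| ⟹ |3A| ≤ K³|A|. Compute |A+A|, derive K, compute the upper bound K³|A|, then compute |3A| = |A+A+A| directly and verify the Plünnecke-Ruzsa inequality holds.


|A| = 5.
Step 1: Compute A + A by enumerating all 25 pairs.
A + A = {-2, -1, 0, 4, 5, 6, 9, 10, 11, 12, 15, 16, 20}, so |A + A| = 13.
Step 2: Doubling constant K = |A + A|/|A| = 13/5 = 13/5 ≈ 2.6000.
Step 3: Plünnecke-Ruzsa gives |3A| ≤ K³·|A| = (2.6000)³ · 5 ≈ 87.8800.
Step 4: Compute 3A = A + A + A directly by enumerating all triples (a,b,c) ∈ A³; |3A| = 25.
Step 5: Check 25 ≤ 87.8800? Yes ✓.

K = 13/5, Plünnecke-Ruzsa bound K³|A| ≈ 87.8800, |3A| = 25, inequality holds.


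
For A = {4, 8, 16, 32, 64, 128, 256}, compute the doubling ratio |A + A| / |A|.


|A| = 7.
Compute A + A by enumerating all 49 pairs.
A + A = {8, 12, 16, 20, 24, 32, 36, 40, 48, 64, 68, 72, 80, 96, 128, 132, 136, 144, 160, 192, 256, 260, 264, 272, 288, 320, 384, 512}, so |A + A| = 28.
K = |A + A| / |A| = 28/7 = 4/1 ≈ 4.0000.
Reference: AP of size 7 gives K = 13/7 ≈ 1.8571; a fully generic set of size 7 gives K ≈ 4.0000.

|A| = 7, |A + A| = 28, K = 28/7 = 4/1.


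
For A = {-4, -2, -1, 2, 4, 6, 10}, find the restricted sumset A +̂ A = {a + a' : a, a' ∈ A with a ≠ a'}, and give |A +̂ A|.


Restricted sumset: A +̂ A = {a + a' : a ∈ A, a' ∈ A, a ≠ a'}.
Equivalently, take A + A and drop any sum 2a that is achievable ONLY as a + a for a ∈ A (i.e. sums representable only with equal summands).
Enumerate pairs (a, a') with a < a' (symmetric, so each unordered pair gives one sum; this covers all a ≠ a'):
  -4 + -2 = -6
  -4 + -1 = -5
  -4 + 2 = -2
  -4 + 4 = 0
  -4 + 6 = 2
  -4 + 10 = 6
  -2 + -1 = -3
  -2 + 2 = 0
  -2 + 4 = 2
  -2 + 6 = 4
  -2 + 10 = 8
  -1 + 2 = 1
  -1 + 4 = 3
  -1 + 6 = 5
  -1 + 10 = 9
  2 + 4 = 6
  2 + 6 = 8
  2 + 10 = 12
  4 + 6 = 10
  4 + 10 = 14
  6 + 10 = 16
Collected distinct sums: {-6, -5, -3, -2, 0, 1, 2, 3, 4, 5, 6, 8, 9, 10, 12, 14, 16}
|A +̂ A| = 17
(Reference bound: |A +̂ A| ≥ 2|A| - 3 for |A| ≥ 2, with |A| = 7 giving ≥ 11.)

|A +̂ A| = 17


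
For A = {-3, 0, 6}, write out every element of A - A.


A - A = {a - a' : a, a' ∈ A}.
Compute a - a' for each ordered pair (a, a'):
a = -3: -3--3=0, -3-0=-3, -3-6=-9
a = 0: 0--3=3, 0-0=0, 0-6=-6
a = 6: 6--3=9, 6-0=6, 6-6=0
Collecting distinct values (and noting 0 appears from a-a):
A - A = {-9, -6, -3, 0, 3, 6, 9}
|A - A| = 7

A - A = {-9, -6, -3, 0, 3, 6, 9}


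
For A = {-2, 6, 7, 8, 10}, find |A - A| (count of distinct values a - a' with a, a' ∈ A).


A - A = {a - a' : a, a' ∈ A}; |A| = 5.
Bounds: 2|A|-1 ≤ |A - A| ≤ |A|² - |A| + 1, i.e. 9 ≤ |A - A| ≤ 21.
Note: 0 ∈ A - A always (from a - a). The set is symmetric: if d ∈ A - A then -d ∈ A - A.
Enumerate nonzero differences d = a - a' with a > a' (then include -d):
Positive differences: {1, 2, 3, 4, 8, 9, 10, 12}
Full difference set: {0} ∪ (positive diffs) ∪ (negative diffs).
|A - A| = 1 + 2·8 = 17 (matches direct enumeration: 17).

|A - A| = 17


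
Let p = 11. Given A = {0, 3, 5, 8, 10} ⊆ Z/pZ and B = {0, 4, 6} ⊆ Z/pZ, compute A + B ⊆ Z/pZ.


Work in Z/11Z: reduce every sum a + b modulo 11.
Enumerate all 15 pairs:
a = 0: 0+0=0, 0+4=4, 0+6=6
a = 3: 3+0=3, 3+4=7, 3+6=9
a = 5: 5+0=5, 5+4=9, 5+6=0
a = 8: 8+0=8, 8+4=1, 8+6=3
a = 10: 10+0=10, 10+4=3, 10+6=5
Distinct residues collected: {0, 1, 3, 4, 5, 6, 7, 8, 9, 10}
|A + B| = 10 (out of 11 total residues).

A + B = {0, 1, 3, 4, 5, 6, 7, 8, 9, 10}


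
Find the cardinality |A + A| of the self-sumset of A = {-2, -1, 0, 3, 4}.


A + A = {a + a' : a, a' ∈ A}; |A| = 5.
General bounds: 2|A| - 1 ≤ |A + A| ≤ |A|(|A|+1)/2, i.e. 9 ≤ |A + A| ≤ 15.
Lower bound 2|A|-1 is attained iff A is an arithmetic progression.
Enumerate sums a + a' for a ≤ a' (symmetric, so this suffices):
a = -2: -2+-2=-4, -2+-1=-3, -2+0=-2, -2+3=1, -2+4=2
a = -1: -1+-1=-2, -1+0=-1, -1+3=2, -1+4=3
a = 0: 0+0=0, 0+3=3, 0+4=4
a = 3: 3+3=6, 3+4=7
a = 4: 4+4=8
Distinct sums: {-4, -3, -2, -1, 0, 1, 2, 3, 4, 6, 7, 8}
|A + A| = 12

|A + A| = 12


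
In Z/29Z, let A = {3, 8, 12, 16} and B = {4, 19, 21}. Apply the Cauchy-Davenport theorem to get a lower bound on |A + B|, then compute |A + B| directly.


Cauchy-Davenport: |A + B| ≥ min(p, |A| + |B| - 1) for A, B nonempty in Z/pZ.
|A| = 4, |B| = 3, p = 29.
CD lower bound = min(29, 4 + 3 - 1) = min(29, 6) = 6.
Compute A + B mod 29 directly:
a = 3: 3+4=7, 3+19=22, 3+21=24
a = 8: 8+4=12, 8+19=27, 8+21=0
a = 12: 12+4=16, 12+19=2, 12+21=4
a = 16: 16+4=20, 16+19=6, 16+21=8
A + B = {0, 2, 4, 6, 7, 8, 12, 16, 20, 22, 24, 27}, so |A + B| = 12.
Verify: 12 ≥ 6? Yes ✓.

CD lower bound = 6, actual |A + B| = 12.


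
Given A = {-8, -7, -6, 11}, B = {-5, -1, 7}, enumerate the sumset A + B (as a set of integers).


A + B = {a + b : a ∈ A, b ∈ B}.
Enumerate all |A|·|B| = 4·3 = 12 pairs (a, b) and collect distinct sums.
a = -8: -8+-5=-13, -8+-1=-9, -8+7=-1
a = -7: -7+-5=-12, -7+-1=-8, -7+7=0
a = -6: -6+-5=-11, -6+-1=-7, -6+7=1
a = 11: 11+-5=6, 11+-1=10, 11+7=18
Collecting distinct sums: A + B = {-13, -12, -11, -9, -8, -7, -1, 0, 1, 6, 10, 18}
|A + B| = 12

A + B = {-13, -12, -11, -9, -8, -7, -1, 0, 1, 6, 10, 18}


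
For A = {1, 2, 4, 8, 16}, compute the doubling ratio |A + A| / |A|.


|A| = 5.
Compute A + A by enumerating all 25 pairs.
A + A = {2, 3, 4, 5, 6, 8, 9, 10, 12, 16, 17, 18, 20, 24, 32}, so |A + A| = 15.
K = |A + A| / |A| = 15/5 = 3/1 ≈ 3.0000.
Reference: AP of size 5 gives K = 9/5 ≈ 1.8000; a fully generic set of size 5 gives K ≈ 3.0000.

|A| = 5, |A + A| = 15, K = 15/5 = 3/1.


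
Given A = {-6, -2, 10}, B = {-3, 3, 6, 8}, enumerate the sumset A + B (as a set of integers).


A + B = {a + b : a ∈ A, b ∈ B}.
Enumerate all |A|·|B| = 3·4 = 12 pairs (a, b) and collect distinct sums.
a = -6: -6+-3=-9, -6+3=-3, -6+6=0, -6+8=2
a = -2: -2+-3=-5, -2+3=1, -2+6=4, -2+8=6
a = 10: 10+-3=7, 10+3=13, 10+6=16, 10+8=18
Collecting distinct sums: A + B = {-9, -5, -3, 0, 1, 2, 4, 6, 7, 13, 16, 18}
|A + B| = 12

A + B = {-9, -5, -3, 0, 1, 2, 4, 6, 7, 13, 16, 18}


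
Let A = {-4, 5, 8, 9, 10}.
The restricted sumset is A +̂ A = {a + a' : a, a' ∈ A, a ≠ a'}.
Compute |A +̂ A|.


Restricted sumset: A +̂ A = {a + a' : a ∈ A, a' ∈ A, a ≠ a'}.
Equivalently, take A + A and drop any sum 2a that is achievable ONLY as a + a for a ∈ A (i.e. sums representable only with equal summands).
Enumerate pairs (a, a') with a < a' (symmetric, so each unordered pair gives one sum; this covers all a ≠ a'):
  -4 + 5 = 1
  -4 + 8 = 4
  -4 + 9 = 5
  -4 + 10 = 6
  5 + 8 = 13
  5 + 9 = 14
  5 + 10 = 15
  8 + 9 = 17
  8 + 10 = 18
  9 + 10 = 19
Collected distinct sums: {1, 4, 5, 6, 13, 14, 15, 17, 18, 19}
|A +̂ A| = 10
(Reference bound: |A +̂ A| ≥ 2|A| - 3 for |A| ≥ 2, with |A| = 5 giving ≥ 7.)

|A +̂ A| = 10


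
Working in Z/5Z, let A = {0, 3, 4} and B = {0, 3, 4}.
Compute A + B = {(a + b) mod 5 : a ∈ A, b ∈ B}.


Work in Z/5Z: reduce every sum a + b modulo 5.
Enumerate all 9 pairs:
a = 0: 0+0=0, 0+3=3, 0+4=4
a = 3: 3+0=3, 3+3=1, 3+4=2
a = 4: 4+0=4, 4+3=2, 4+4=3
Distinct residues collected: {0, 1, 2, 3, 4}
|A + B| = 5 (out of 5 total residues).

A + B = {0, 1, 2, 3, 4}


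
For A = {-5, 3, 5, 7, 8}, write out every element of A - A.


A - A = {a - a' : a, a' ∈ A}.
Compute a - a' for each ordered pair (a, a'):
a = -5: -5--5=0, -5-3=-8, -5-5=-10, -5-7=-12, -5-8=-13
a = 3: 3--5=8, 3-3=0, 3-5=-2, 3-7=-4, 3-8=-5
a = 5: 5--5=10, 5-3=2, 5-5=0, 5-7=-2, 5-8=-3
a = 7: 7--5=12, 7-3=4, 7-5=2, 7-7=0, 7-8=-1
a = 8: 8--5=13, 8-3=5, 8-5=3, 8-7=1, 8-8=0
Collecting distinct values (and noting 0 appears from a-a):
A - A = {-13, -12, -10, -8, -5, -4, -3, -2, -1, 0, 1, 2, 3, 4, 5, 8, 10, 12, 13}
|A - A| = 19

A - A = {-13, -12, -10, -8, -5, -4, -3, -2, -1, 0, 1, 2, 3, 4, 5, 8, 10, 12, 13}


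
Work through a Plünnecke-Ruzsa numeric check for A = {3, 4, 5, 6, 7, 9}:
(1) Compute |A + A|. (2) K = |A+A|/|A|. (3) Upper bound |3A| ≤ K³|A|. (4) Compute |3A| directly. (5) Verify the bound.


|A| = 6.
Step 1: Compute A + A by enumerating all 36 pairs.
A + A = {6, 7, 8, 9, 10, 11, 12, 13, 14, 15, 16, 18}, so |A + A| = 12.
Step 2: Doubling constant K = |A + A|/|A| = 12/6 = 12/6 ≈ 2.0000.
Step 3: Plünnecke-Ruzsa gives |3A| ≤ K³·|A| = (2.0000)³ · 6 ≈ 48.0000.
Step 4: Compute 3A = A + A + A directly by enumerating all triples (a,b,c) ∈ A³; |3A| = 18.
Step 5: Check 18 ≤ 48.0000? Yes ✓.

K = 12/6, Plünnecke-Ruzsa bound K³|A| ≈ 48.0000, |3A| = 18, inequality holds.


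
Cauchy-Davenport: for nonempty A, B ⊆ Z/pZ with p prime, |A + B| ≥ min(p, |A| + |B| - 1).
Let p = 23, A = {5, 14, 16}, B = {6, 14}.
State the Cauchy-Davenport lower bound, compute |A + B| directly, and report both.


Cauchy-Davenport: |A + B| ≥ min(p, |A| + |B| - 1) for A, B nonempty in Z/pZ.
|A| = 3, |B| = 2, p = 23.
CD lower bound = min(23, 3 + 2 - 1) = min(23, 4) = 4.
Compute A + B mod 23 directly:
a = 5: 5+6=11, 5+14=19
a = 14: 14+6=20, 14+14=5
a = 16: 16+6=22, 16+14=7
A + B = {5, 7, 11, 19, 20, 22}, so |A + B| = 6.
Verify: 6 ≥ 4? Yes ✓.

CD lower bound = 4, actual |A + B| = 6.


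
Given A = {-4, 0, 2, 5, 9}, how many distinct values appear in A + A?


A + A = {a + a' : a, a' ∈ A}; |A| = 5.
General bounds: 2|A| - 1 ≤ |A + A| ≤ |A|(|A|+1)/2, i.e. 9 ≤ |A + A| ≤ 15.
Lower bound 2|A|-1 is attained iff A is an arithmetic progression.
Enumerate sums a + a' for a ≤ a' (symmetric, so this suffices):
a = -4: -4+-4=-8, -4+0=-4, -4+2=-2, -4+5=1, -4+9=5
a = 0: 0+0=0, 0+2=2, 0+5=5, 0+9=9
a = 2: 2+2=4, 2+5=7, 2+9=11
a = 5: 5+5=10, 5+9=14
a = 9: 9+9=18
Distinct sums: {-8, -4, -2, 0, 1, 2, 4, 5, 7, 9, 10, 11, 14, 18}
|A + A| = 14

|A + A| = 14


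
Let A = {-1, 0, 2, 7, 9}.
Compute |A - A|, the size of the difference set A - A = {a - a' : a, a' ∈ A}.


A - A = {a - a' : a, a' ∈ A}; |A| = 5.
Bounds: 2|A|-1 ≤ |A - A| ≤ |A|² - |A| + 1, i.e. 9 ≤ |A - A| ≤ 21.
Note: 0 ∈ A - A always (from a - a). The set is symmetric: if d ∈ A - A then -d ∈ A - A.
Enumerate nonzero differences d = a - a' with a > a' (then include -d):
Positive differences: {1, 2, 3, 5, 7, 8, 9, 10}
Full difference set: {0} ∪ (positive diffs) ∪ (negative diffs).
|A - A| = 1 + 2·8 = 17 (matches direct enumeration: 17).

|A - A| = 17


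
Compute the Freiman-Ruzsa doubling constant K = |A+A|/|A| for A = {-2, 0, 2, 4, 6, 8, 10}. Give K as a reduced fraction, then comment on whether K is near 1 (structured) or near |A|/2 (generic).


|A| = 7.
Compute A + A by enumerating all 49 pairs.
A + A = {-4, -2, 0, 2, 4, 6, 8, 10, 12, 14, 16, 18, 20}, so |A + A| = 13.
K = |A + A| / |A| = 13/7 (already in lowest terms) ≈ 1.8571.
Reference: AP of size 7 gives K = 13/7 ≈ 1.8571; a fully generic set of size 7 gives K ≈ 4.0000.

|A| = 7, |A + A| = 13, K = 13/7.


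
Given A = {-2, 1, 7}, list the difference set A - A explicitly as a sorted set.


A - A = {a - a' : a, a' ∈ A}.
Compute a - a' for each ordered pair (a, a'):
a = -2: -2--2=0, -2-1=-3, -2-7=-9
a = 1: 1--2=3, 1-1=0, 1-7=-6
a = 7: 7--2=9, 7-1=6, 7-7=0
Collecting distinct values (and noting 0 appears from a-a):
A - A = {-9, -6, -3, 0, 3, 6, 9}
|A - A| = 7

A - A = {-9, -6, -3, 0, 3, 6, 9}


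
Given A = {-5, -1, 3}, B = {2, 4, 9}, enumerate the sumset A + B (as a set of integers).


A + B = {a + b : a ∈ A, b ∈ B}.
Enumerate all |A|·|B| = 3·3 = 9 pairs (a, b) and collect distinct sums.
a = -5: -5+2=-3, -5+4=-1, -5+9=4
a = -1: -1+2=1, -1+4=3, -1+9=8
a = 3: 3+2=5, 3+4=7, 3+9=12
Collecting distinct sums: A + B = {-3, -1, 1, 3, 4, 5, 7, 8, 12}
|A + B| = 9

A + B = {-3, -1, 1, 3, 4, 5, 7, 8, 12}


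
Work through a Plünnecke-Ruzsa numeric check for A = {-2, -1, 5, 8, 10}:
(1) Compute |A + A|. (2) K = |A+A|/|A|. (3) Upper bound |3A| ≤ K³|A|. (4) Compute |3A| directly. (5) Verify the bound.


|A| = 5.
Step 1: Compute A + A by enumerating all 25 pairs.
A + A = {-4, -3, -2, 3, 4, 6, 7, 8, 9, 10, 13, 15, 16, 18, 20}, so |A + A| = 15.
Step 2: Doubling constant K = |A + A|/|A| = 15/5 = 15/5 ≈ 3.0000.
Step 3: Plünnecke-Ruzsa gives |3A| ≤ K³·|A| = (3.0000)³ · 5 ≈ 135.0000.
Step 4: Compute 3A = A + A + A directly by enumerating all triples (a,b,c) ∈ A³; |3A| = 30.
Step 5: Check 30 ≤ 135.0000? Yes ✓.

K = 15/5, Plünnecke-Ruzsa bound K³|A| ≈ 135.0000, |3A| = 30, inequality holds.


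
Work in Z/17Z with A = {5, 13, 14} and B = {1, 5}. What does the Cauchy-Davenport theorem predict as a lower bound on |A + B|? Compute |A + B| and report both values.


Cauchy-Davenport: |A + B| ≥ min(p, |A| + |B| - 1) for A, B nonempty in Z/pZ.
|A| = 3, |B| = 2, p = 17.
CD lower bound = min(17, 3 + 2 - 1) = min(17, 4) = 4.
Compute A + B mod 17 directly:
a = 5: 5+1=6, 5+5=10
a = 13: 13+1=14, 13+5=1
a = 14: 14+1=15, 14+5=2
A + B = {1, 2, 6, 10, 14, 15}, so |A + B| = 6.
Verify: 6 ≥ 4? Yes ✓.

CD lower bound = 4, actual |A + B| = 6.


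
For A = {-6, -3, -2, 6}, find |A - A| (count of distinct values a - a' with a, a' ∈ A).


A - A = {a - a' : a, a' ∈ A}; |A| = 4.
Bounds: 2|A|-1 ≤ |A - A| ≤ |A|² - |A| + 1, i.e. 7 ≤ |A - A| ≤ 13.
Note: 0 ∈ A - A always (from a - a). The set is symmetric: if d ∈ A - A then -d ∈ A - A.
Enumerate nonzero differences d = a - a' with a > a' (then include -d):
Positive differences: {1, 3, 4, 8, 9, 12}
Full difference set: {0} ∪ (positive diffs) ∪ (negative diffs).
|A - A| = 1 + 2·6 = 13 (matches direct enumeration: 13).

|A - A| = 13


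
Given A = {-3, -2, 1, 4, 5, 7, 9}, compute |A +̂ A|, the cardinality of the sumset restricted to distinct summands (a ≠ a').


Restricted sumset: A +̂ A = {a + a' : a ∈ A, a' ∈ A, a ≠ a'}.
Equivalently, take A + A and drop any sum 2a that is achievable ONLY as a + a for a ∈ A (i.e. sums representable only with equal summands).
Enumerate pairs (a, a') with a < a' (symmetric, so each unordered pair gives one sum; this covers all a ≠ a'):
  -3 + -2 = -5
  -3 + 1 = -2
  -3 + 4 = 1
  -3 + 5 = 2
  -3 + 7 = 4
  -3 + 9 = 6
  -2 + 1 = -1
  -2 + 4 = 2
  -2 + 5 = 3
  -2 + 7 = 5
  -2 + 9 = 7
  1 + 4 = 5
  1 + 5 = 6
  1 + 7 = 8
  1 + 9 = 10
  4 + 5 = 9
  4 + 7 = 11
  4 + 9 = 13
  5 + 7 = 12
  5 + 9 = 14
  7 + 9 = 16
Collected distinct sums: {-5, -2, -1, 1, 2, 3, 4, 5, 6, 7, 8, 9, 10, 11, 12, 13, 14, 16}
|A +̂ A| = 18
(Reference bound: |A +̂ A| ≥ 2|A| - 3 for |A| ≥ 2, with |A| = 7 giving ≥ 11.)

|A +̂ A| = 18


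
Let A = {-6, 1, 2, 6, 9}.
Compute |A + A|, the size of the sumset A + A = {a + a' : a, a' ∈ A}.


A + A = {a + a' : a, a' ∈ A}; |A| = 5.
General bounds: 2|A| - 1 ≤ |A + A| ≤ |A|(|A|+1)/2, i.e. 9 ≤ |A + A| ≤ 15.
Lower bound 2|A|-1 is attained iff A is an arithmetic progression.
Enumerate sums a + a' for a ≤ a' (symmetric, so this suffices):
a = -6: -6+-6=-12, -6+1=-5, -6+2=-4, -6+6=0, -6+9=3
a = 1: 1+1=2, 1+2=3, 1+6=7, 1+9=10
a = 2: 2+2=4, 2+6=8, 2+9=11
a = 6: 6+6=12, 6+9=15
a = 9: 9+9=18
Distinct sums: {-12, -5, -4, 0, 2, 3, 4, 7, 8, 10, 11, 12, 15, 18}
|A + A| = 14

|A + A| = 14


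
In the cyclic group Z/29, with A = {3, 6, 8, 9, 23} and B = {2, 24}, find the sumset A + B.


Work in Z/29Z: reduce every sum a + b modulo 29.
Enumerate all 10 pairs:
a = 3: 3+2=5, 3+24=27
a = 6: 6+2=8, 6+24=1
a = 8: 8+2=10, 8+24=3
a = 9: 9+2=11, 9+24=4
a = 23: 23+2=25, 23+24=18
Distinct residues collected: {1, 3, 4, 5, 8, 10, 11, 18, 25, 27}
|A + B| = 10 (out of 29 total residues).

A + B = {1, 3, 4, 5, 8, 10, 11, 18, 25, 27}


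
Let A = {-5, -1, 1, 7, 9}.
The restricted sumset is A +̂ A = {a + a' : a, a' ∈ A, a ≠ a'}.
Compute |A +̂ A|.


Restricted sumset: A +̂ A = {a + a' : a ∈ A, a' ∈ A, a ≠ a'}.
Equivalently, take A + A and drop any sum 2a that is achievable ONLY as a + a for a ∈ A (i.e. sums representable only with equal summands).
Enumerate pairs (a, a') with a < a' (symmetric, so each unordered pair gives one sum; this covers all a ≠ a'):
  -5 + -1 = -6
  -5 + 1 = -4
  -5 + 7 = 2
  -5 + 9 = 4
  -1 + 1 = 0
  -1 + 7 = 6
  -1 + 9 = 8
  1 + 7 = 8
  1 + 9 = 10
  7 + 9 = 16
Collected distinct sums: {-6, -4, 0, 2, 4, 6, 8, 10, 16}
|A +̂ A| = 9
(Reference bound: |A +̂ A| ≥ 2|A| - 3 for |A| ≥ 2, with |A| = 5 giving ≥ 7.)

|A +̂ A| = 9


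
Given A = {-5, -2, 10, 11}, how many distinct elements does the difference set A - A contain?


A - A = {a - a' : a, a' ∈ A}; |A| = 4.
Bounds: 2|A|-1 ≤ |A - A| ≤ |A|² - |A| + 1, i.e. 7 ≤ |A - A| ≤ 13.
Note: 0 ∈ A - A always (from a - a). The set is symmetric: if d ∈ A - A then -d ∈ A - A.
Enumerate nonzero differences d = a - a' with a > a' (then include -d):
Positive differences: {1, 3, 12, 13, 15, 16}
Full difference set: {0} ∪ (positive diffs) ∪ (negative diffs).
|A - A| = 1 + 2·6 = 13 (matches direct enumeration: 13).

|A - A| = 13


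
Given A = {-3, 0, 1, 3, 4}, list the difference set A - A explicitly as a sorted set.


A - A = {a - a' : a, a' ∈ A}.
Compute a - a' for each ordered pair (a, a'):
a = -3: -3--3=0, -3-0=-3, -3-1=-4, -3-3=-6, -3-4=-7
a = 0: 0--3=3, 0-0=0, 0-1=-1, 0-3=-3, 0-4=-4
a = 1: 1--3=4, 1-0=1, 1-1=0, 1-3=-2, 1-4=-3
a = 3: 3--3=6, 3-0=3, 3-1=2, 3-3=0, 3-4=-1
a = 4: 4--3=7, 4-0=4, 4-1=3, 4-3=1, 4-4=0
Collecting distinct values (and noting 0 appears from a-a):
A - A = {-7, -6, -4, -3, -2, -1, 0, 1, 2, 3, 4, 6, 7}
|A - A| = 13

A - A = {-7, -6, -4, -3, -2, -1, 0, 1, 2, 3, 4, 6, 7}


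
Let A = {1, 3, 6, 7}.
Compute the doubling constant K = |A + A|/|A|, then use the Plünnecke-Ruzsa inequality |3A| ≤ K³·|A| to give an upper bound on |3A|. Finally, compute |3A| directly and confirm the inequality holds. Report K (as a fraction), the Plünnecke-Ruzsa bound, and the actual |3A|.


|A| = 4.
Step 1: Compute A + A by enumerating all 16 pairs.
A + A = {2, 4, 6, 7, 8, 9, 10, 12, 13, 14}, so |A + A| = 10.
Step 2: Doubling constant K = |A + A|/|A| = 10/4 = 10/4 ≈ 2.5000.
Step 3: Plünnecke-Ruzsa gives |3A| ≤ K³·|A| = (2.5000)³ · 4 ≈ 62.5000.
Step 4: Compute 3A = A + A + A directly by enumerating all triples (a,b,c) ∈ A³; |3A| = 17.
Step 5: Check 17 ≤ 62.5000? Yes ✓.

K = 10/4, Plünnecke-Ruzsa bound K³|A| ≈ 62.5000, |3A| = 17, inequality holds.


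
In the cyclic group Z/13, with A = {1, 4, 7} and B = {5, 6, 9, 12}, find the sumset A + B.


Work in Z/13Z: reduce every sum a + b modulo 13.
Enumerate all 12 pairs:
a = 1: 1+5=6, 1+6=7, 1+9=10, 1+12=0
a = 4: 4+5=9, 4+6=10, 4+9=0, 4+12=3
a = 7: 7+5=12, 7+6=0, 7+9=3, 7+12=6
Distinct residues collected: {0, 3, 6, 7, 9, 10, 12}
|A + B| = 7 (out of 13 total residues).

A + B = {0, 3, 6, 7, 9, 10, 12}


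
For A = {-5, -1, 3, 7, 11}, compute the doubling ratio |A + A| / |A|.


|A| = 5.
Compute A + A by enumerating all 25 pairs.
A + A = {-10, -6, -2, 2, 6, 10, 14, 18, 22}, so |A + A| = 9.
K = |A + A| / |A| = 9/5 (already in lowest terms) ≈ 1.8000.
Reference: AP of size 5 gives K = 9/5 ≈ 1.8000; a fully generic set of size 5 gives K ≈ 3.0000.

|A| = 5, |A + A| = 9, K = 9/5.


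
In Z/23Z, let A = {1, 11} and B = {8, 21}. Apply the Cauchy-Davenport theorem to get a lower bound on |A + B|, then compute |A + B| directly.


Cauchy-Davenport: |A + B| ≥ min(p, |A| + |B| - 1) for A, B nonempty in Z/pZ.
|A| = 2, |B| = 2, p = 23.
CD lower bound = min(23, 2 + 2 - 1) = min(23, 3) = 3.
Compute A + B mod 23 directly:
a = 1: 1+8=9, 1+21=22
a = 11: 11+8=19, 11+21=9
A + B = {9, 19, 22}, so |A + B| = 3.
Verify: 3 ≥ 3? Yes ✓.

CD lower bound = 3, actual |A + B| = 3.


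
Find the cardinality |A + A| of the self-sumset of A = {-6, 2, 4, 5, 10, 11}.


A + A = {a + a' : a, a' ∈ A}; |A| = 6.
General bounds: 2|A| - 1 ≤ |A + A| ≤ |A|(|A|+1)/2, i.e. 11 ≤ |A + A| ≤ 21.
Lower bound 2|A|-1 is attained iff A is an arithmetic progression.
Enumerate sums a + a' for a ≤ a' (symmetric, so this suffices):
a = -6: -6+-6=-12, -6+2=-4, -6+4=-2, -6+5=-1, -6+10=4, -6+11=5
a = 2: 2+2=4, 2+4=6, 2+5=7, 2+10=12, 2+11=13
a = 4: 4+4=8, 4+5=9, 4+10=14, 4+11=15
a = 5: 5+5=10, 5+10=15, 5+11=16
a = 10: 10+10=20, 10+11=21
a = 11: 11+11=22
Distinct sums: {-12, -4, -2, -1, 4, 5, 6, 7, 8, 9, 10, 12, 13, 14, 15, 16, 20, 21, 22}
|A + A| = 19

|A + A| = 19


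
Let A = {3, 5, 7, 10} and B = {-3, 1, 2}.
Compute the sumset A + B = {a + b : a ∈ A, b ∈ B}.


A + B = {a + b : a ∈ A, b ∈ B}.
Enumerate all |A|·|B| = 4·3 = 12 pairs (a, b) and collect distinct sums.
a = 3: 3+-3=0, 3+1=4, 3+2=5
a = 5: 5+-3=2, 5+1=6, 5+2=7
a = 7: 7+-3=4, 7+1=8, 7+2=9
a = 10: 10+-3=7, 10+1=11, 10+2=12
Collecting distinct sums: A + B = {0, 2, 4, 5, 6, 7, 8, 9, 11, 12}
|A + B| = 10

A + B = {0, 2, 4, 5, 6, 7, 8, 9, 11, 12}


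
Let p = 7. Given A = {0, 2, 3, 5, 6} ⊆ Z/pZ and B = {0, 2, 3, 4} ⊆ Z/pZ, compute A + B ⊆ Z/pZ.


Work in Z/7Z: reduce every sum a + b modulo 7.
Enumerate all 20 pairs:
a = 0: 0+0=0, 0+2=2, 0+3=3, 0+4=4
a = 2: 2+0=2, 2+2=4, 2+3=5, 2+4=6
a = 3: 3+0=3, 3+2=5, 3+3=6, 3+4=0
a = 5: 5+0=5, 5+2=0, 5+3=1, 5+4=2
a = 6: 6+0=6, 6+2=1, 6+3=2, 6+4=3
Distinct residues collected: {0, 1, 2, 3, 4, 5, 6}
|A + B| = 7 (out of 7 total residues).

A + B = {0, 1, 2, 3, 4, 5, 6}


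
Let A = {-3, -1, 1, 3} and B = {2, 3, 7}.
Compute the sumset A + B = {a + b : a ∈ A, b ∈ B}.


A + B = {a + b : a ∈ A, b ∈ B}.
Enumerate all |A|·|B| = 4·3 = 12 pairs (a, b) and collect distinct sums.
a = -3: -3+2=-1, -3+3=0, -3+7=4
a = -1: -1+2=1, -1+3=2, -1+7=6
a = 1: 1+2=3, 1+3=4, 1+7=8
a = 3: 3+2=5, 3+3=6, 3+7=10
Collecting distinct sums: A + B = {-1, 0, 1, 2, 3, 4, 5, 6, 8, 10}
|A + B| = 10

A + B = {-1, 0, 1, 2, 3, 4, 5, 6, 8, 10}


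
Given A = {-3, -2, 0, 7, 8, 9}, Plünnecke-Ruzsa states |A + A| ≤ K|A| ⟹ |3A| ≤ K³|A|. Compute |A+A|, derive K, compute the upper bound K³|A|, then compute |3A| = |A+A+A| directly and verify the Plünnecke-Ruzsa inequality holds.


|A| = 6.
Step 1: Compute A + A by enumerating all 36 pairs.
A + A = {-6, -5, -4, -3, -2, 0, 4, 5, 6, 7, 8, 9, 14, 15, 16, 17, 18}, so |A + A| = 17.
Step 2: Doubling constant K = |A + A|/|A| = 17/6 = 17/6 ≈ 2.8333.
Step 3: Plünnecke-Ruzsa gives |3A| ≤ K³·|A| = (2.8333)³ · 6 ≈ 136.4722.
Step 4: Compute 3A = A + A + A directly by enumerating all triples (a,b,c) ∈ A³; |3A| = 33.
Step 5: Check 33 ≤ 136.4722? Yes ✓.

K = 17/6, Plünnecke-Ruzsa bound K³|A| ≈ 136.4722, |3A| = 33, inequality holds.


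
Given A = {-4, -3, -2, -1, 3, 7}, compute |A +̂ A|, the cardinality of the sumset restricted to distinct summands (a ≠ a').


Restricted sumset: A +̂ A = {a + a' : a ∈ A, a' ∈ A, a ≠ a'}.
Equivalently, take A + A and drop any sum 2a that is achievable ONLY as a + a for a ∈ A (i.e. sums representable only with equal summands).
Enumerate pairs (a, a') with a < a' (symmetric, so each unordered pair gives one sum; this covers all a ≠ a'):
  -4 + -3 = -7
  -4 + -2 = -6
  -4 + -1 = -5
  -4 + 3 = -1
  -4 + 7 = 3
  -3 + -2 = -5
  -3 + -1 = -4
  -3 + 3 = 0
  -3 + 7 = 4
  -2 + -1 = -3
  -2 + 3 = 1
  -2 + 7 = 5
  -1 + 3 = 2
  -1 + 7 = 6
  3 + 7 = 10
Collected distinct sums: {-7, -6, -5, -4, -3, -1, 0, 1, 2, 3, 4, 5, 6, 10}
|A +̂ A| = 14
(Reference bound: |A +̂ A| ≥ 2|A| - 3 for |A| ≥ 2, with |A| = 6 giving ≥ 9.)

|A +̂ A| = 14


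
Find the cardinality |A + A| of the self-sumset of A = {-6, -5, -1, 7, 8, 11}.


A + A = {a + a' : a, a' ∈ A}; |A| = 6.
General bounds: 2|A| - 1 ≤ |A + A| ≤ |A|(|A|+1)/2, i.e. 11 ≤ |A + A| ≤ 21.
Lower bound 2|A|-1 is attained iff A is an arithmetic progression.
Enumerate sums a + a' for a ≤ a' (symmetric, so this suffices):
a = -6: -6+-6=-12, -6+-5=-11, -6+-1=-7, -6+7=1, -6+8=2, -6+11=5
a = -5: -5+-5=-10, -5+-1=-6, -5+7=2, -5+8=3, -5+11=6
a = -1: -1+-1=-2, -1+7=6, -1+8=7, -1+11=10
a = 7: 7+7=14, 7+8=15, 7+11=18
a = 8: 8+8=16, 8+11=19
a = 11: 11+11=22
Distinct sums: {-12, -11, -10, -7, -6, -2, 1, 2, 3, 5, 6, 7, 10, 14, 15, 16, 18, 19, 22}
|A + A| = 19

|A + A| = 19


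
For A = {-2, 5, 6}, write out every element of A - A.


A - A = {a - a' : a, a' ∈ A}.
Compute a - a' for each ordered pair (a, a'):
a = -2: -2--2=0, -2-5=-7, -2-6=-8
a = 5: 5--2=7, 5-5=0, 5-6=-1
a = 6: 6--2=8, 6-5=1, 6-6=0
Collecting distinct values (and noting 0 appears from a-a):
A - A = {-8, -7, -1, 0, 1, 7, 8}
|A - A| = 7

A - A = {-8, -7, -1, 0, 1, 7, 8}


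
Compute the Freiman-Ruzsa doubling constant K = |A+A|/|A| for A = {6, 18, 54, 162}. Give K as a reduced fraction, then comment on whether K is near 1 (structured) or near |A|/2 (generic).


|A| = 4.
Compute A + A by enumerating all 16 pairs.
A + A = {12, 24, 36, 60, 72, 108, 168, 180, 216, 324}, so |A + A| = 10.
K = |A + A| / |A| = 10/4 = 5/2 ≈ 2.5000.
Reference: AP of size 4 gives K = 7/4 ≈ 1.7500; a fully generic set of size 4 gives K ≈ 2.5000.

|A| = 4, |A + A| = 10, K = 10/4 = 5/2.


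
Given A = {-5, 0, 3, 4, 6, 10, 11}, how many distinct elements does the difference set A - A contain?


A - A = {a - a' : a, a' ∈ A}; |A| = 7.
Bounds: 2|A|-1 ≤ |A - A| ≤ |A|² - |A| + 1, i.e. 13 ≤ |A - A| ≤ 43.
Note: 0 ∈ A - A always (from a - a). The set is symmetric: if d ∈ A - A then -d ∈ A - A.
Enumerate nonzero differences d = a - a' with a > a' (then include -d):
Positive differences: {1, 2, 3, 4, 5, 6, 7, 8, 9, 10, 11, 15, 16}
Full difference set: {0} ∪ (positive diffs) ∪ (negative diffs).
|A - A| = 1 + 2·13 = 27 (matches direct enumeration: 27).

|A - A| = 27


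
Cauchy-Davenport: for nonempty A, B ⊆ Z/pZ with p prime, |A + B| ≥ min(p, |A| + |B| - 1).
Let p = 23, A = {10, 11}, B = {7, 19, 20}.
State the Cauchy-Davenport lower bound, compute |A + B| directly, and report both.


Cauchy-Davenport: |A + B| ≥ min(p, |A| + |B| - 1) for A, B nonempty in Z/pZ.
|A| = 2, |B| = 3, p = 23.
CD lower bound = min(23, 2 + 3 - 1) = min(23, 4) = 4.
Compute A + B mod 23 directly:
a = 10: 10+7=17, 10+19=6, 10+20=7
a = 11: 11+7=18, 11+19=7, 11+20=8
A + B = {6, 7, 8, 17, 18}, so |A + B| = 5.
Verify: 5 ≥ 4? Yes ✓.

CD lower bound = 4, actual |A + B| = 5.


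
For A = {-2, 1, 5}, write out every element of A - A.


A - A = {a - a' : a, a' ∈ A}.
Compute a - a' for each ordered pair (a, a'):
a = -2: -2--2=0, -2-1=-3, -2-5=-7
a = 1: 1--2=3, 1-1=0, 1-5=-4
a = 5: 5--2=7, 5-1=4, 5-5=0
Collecting distinct values (and noting 0 appears from a-a):
A - A = {-7, -4, -3, 0, 3, 4, 7}
|A - A| = 7

A - A = {-7, -4, -3, 0, 3, 4, 7}


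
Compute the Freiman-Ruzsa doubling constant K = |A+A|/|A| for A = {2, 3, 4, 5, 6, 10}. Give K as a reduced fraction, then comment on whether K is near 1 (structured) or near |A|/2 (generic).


|A| = 6.
Compute A + A by enumerating all 36 pairs.
A + A = {4, 5, 6, 7, 8, 9, 10, 11, 12, 13, 14, 15, 16, 20}, so |A + A| = 14.
K = |A + A| / |A| = 14/6 = 7/3 ≈ 2.3333.
Reference: AP of size 6 gives K = 11/6 ≈ 1.8333; a fully generic set of size 6 gives K ≈ 3.5000.

|A| = 6, |A + A| = 14, K = 14/6 = 7/3.


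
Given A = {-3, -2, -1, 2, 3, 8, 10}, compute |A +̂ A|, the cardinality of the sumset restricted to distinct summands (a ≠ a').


Restricted sumset: A +̂ A = {a + a' : a ∈ A, a' ∈ A, a ≠ a'}.
Equivalently, take A + A and drop any sum 2a that is achievable ONLY as a + a for a ∈ A (i.e. sums representable only with equal summands).
Enumerate pairs (a, a') with a < a' (symmetric, so each unordered pair gives one sum; this covers all a ≠ a'):
  -3 + -2 = -5
  -3 + -1 = -4
  -3 + 2 = -1
  -3 + 3 = 0
  -3 + 8 = 5
  -3 + 10 = 7
  -2 + -1 = -3
  -2 + 2 = 0
  -2 + 3 = 1
  -2 + 8 = 6
  -2 + 10 = 8
  -1 + 2 = 1
  -1 + 3 = 2
  -1 + 8 = 7
  -1 + 10 = 9
  2 + 3 = 5
  2 + 8 = 10
  2 + 10 = 12
  3 + 8 = 11
  3 + 10 = 13
  8 + 10 = 18
Collected distinct sums: {-5, -4, -3, -1, 0, 1, 2, 5, 6, 7, 8, 9, 10, 11, 12, 13, 18}
|A +̂ A| = 17
(Reference bound: |A +̂ A| ≥ 2|A| - 3 for |A| ≥ 2, with |A| = 7 giving ≥ 11.)

|A +̂ A| = 17


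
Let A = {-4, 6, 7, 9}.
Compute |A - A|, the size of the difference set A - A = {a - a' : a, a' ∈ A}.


A - A = {a - a' : a, a' ∈ A}; |A| = 4.
Bounds: 2|A|-1 ≤ |A - A| ≤ |A|² - |A| + 1, i.e. 7 ≤ |A - A| ≤ 13.
Note: 0 ∈ A - A always (from a - a). The set is symmetric: if d ∈ A - A then -d ∈ A - A.
Enumerate nonzero differences d = a - a' with a > a' (then include -d):
Positive differences: {1, 2, 3, 10, 11, 13}
Full difference set: {0} ∪ (positive diffs) ∪ (negative diffs).
|A - A| = 1 + 2·6 = 13 (matches direct enumeration: 13).

|A - A| = 13


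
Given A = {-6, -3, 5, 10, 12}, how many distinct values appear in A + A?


A + A = {a + a' : a, a' ∈ A}; |A| = 5.
General bounds: 2|A| - 1 ≤ |A + A| ≤ |A|(|A|+1)/2, i.e. 9 ≤ |A + A| ≤ 15.
Lower bound 2|A|-1 is attained iff A is an arithmetic progression.
Enumerate sums a + a' for a ≤ a' (symmetric, so this suffices):
a = -6: -6+-6=-12, -6+-3=-9, -6+5=-1, -6+10=4, -6+12=6
a = -3: -3+-3=-6, -3+5=2, -3+10=7, -3+12=9
a = 5: 5+5=10, 5+10=15, 5+12=17
a = 10: 10+10=20, 10+12=22
a = 12: 12+12=24
Distinct sums: {-12, -9, -6, -1, 2, 4, 6, 7, 9, 10, 15, 17, 20, 22, 24}
|A + A| = 15

|A + A| = 15


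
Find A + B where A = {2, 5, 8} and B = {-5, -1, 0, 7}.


A + B = {a + b : a ∈ A, b ∈ B}.
Enumerate all |A|·|B| = 3·4 = 12 pairs (a, b) and collect distinct sums.
a = 2: 2+-5=-3, 2+-1=1, 2+0=2, 2+7=9
a = 5: 5+-5=0, 5+-1=4, 5+0=5, 5+7=12
a = 8: 8+-5=3, 8+-1=7, 8+0=8, 8+7=15
Collecting distinct sums: A + B = {-3, 0, 1, 2, 3, 4, 5, 7, 8, 9, 12, 15}
|A + B| = 12

A + B = {-3, 0, 1, 2, 3, 4, 5, 7, 8, 9, 12, 15}


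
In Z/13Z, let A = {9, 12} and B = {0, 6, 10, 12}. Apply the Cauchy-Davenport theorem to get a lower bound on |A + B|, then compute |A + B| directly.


Cauchy-Davenport: |A + B| ≥ min(p, |A| + |B| - 1) for A, B nonempty in Z/pZ.
|A| = 2, |B| = 4, p = 13.
CD lower bound = min(13, 2 + 4 - 1) = min(13, 5) = 5.
Compute A + B mod 13 directly:
a = 9: 9+0=9, 9+6=2, 9+10=6, 9+12=8
a = 12: 12+0=12, 12+6=5, 12+10=9, 12+12=11
A + B = {2, 5, 6, 8, 9, 11, 12}, so |A + B| = 7.
Verify: 7 ≥ 5? Yes ✓.

CD lower bound = 5, actual |A + B| = 7.


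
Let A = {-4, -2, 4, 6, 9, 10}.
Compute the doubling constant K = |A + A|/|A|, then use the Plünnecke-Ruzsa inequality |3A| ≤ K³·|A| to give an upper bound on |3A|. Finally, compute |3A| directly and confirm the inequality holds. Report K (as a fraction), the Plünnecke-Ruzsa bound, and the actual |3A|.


|A| = 6.
Step 1: Compute A + A by enumerating all 36 pairs.
A + A = {-8, -6, -4, 0, 2, 4, 5, 6, 7, 8, 10, 12, 13, 14, 15, 16, 18, 19, 20}, so |A + A| = 19.
Step 2: Doubling constant K = |A + A|/|A| = 19/6 = 19/6 ≈ 3.1667.
Step 3: Plünnecke-Ruzsa gives |3A| ≤ K³·|A| = (3.1667)³ · 6 ≈ 190.5278.
Step 4: Compute 3A = A + A + A directly by enumerating all triples (a,b,c) ∈ A³; |3A| = 36.
Step 5: Check 36 ≤ 190.5278? Yes ✓.

K = 19/6, Plünnecke-Ruzsa bound K³|A| ≈ 190.5278, |3A| = 36, inequality holds.


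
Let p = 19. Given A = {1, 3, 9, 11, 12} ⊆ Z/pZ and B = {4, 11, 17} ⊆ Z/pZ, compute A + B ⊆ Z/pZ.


Work in Z/19Z: reduce every sum a + b modulo 19.
Enumerate all 15 pairs:
a = 1: 1+4=5, 1+11=12, 1+17=18
a = 3: 3+4=7, 3+11=14, 3+17=1
a = 9: 9+4=13, 9+11=1, 9+17=7
a = 11: 11+4=15, 11+11=3, 11+17=9
a = 12: 12+4=16, 12+11=4, 12+17=10
Distinct residues collected: {1, 3, 4, 5, 7, 9, 10, 12, 13, 14, 15, 16, 18}
|A + B| = 13 (out of 19 total residues).

A + B = {1, 3, 4, 5, 7, 9, 10, 12, 13, 14, 15, 16, 18}


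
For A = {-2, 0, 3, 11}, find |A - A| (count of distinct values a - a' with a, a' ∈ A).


A - A = {a - a' : a, a' ∈ A}; |A| = 4.
Bounds: 2|A|-1 ≤ |A - A| ≤ |A|² - |A| + 1, i.e. 7 ≤ |A - A| ≤ 13.
Note: 0 ∈ A - A always (from a - a). The set is symmetric: if d ∈ A - A then -d ∈ A - A.
Enumerate nonzero differences d = a - a' with a > a' (then include -d):
Positive differences: {2, 3, 5, 8, 11, 13}
Full difference set: {0} ∪ (positive diffs) ∪ (negative diffs).
|A - A| = 1 + 2·6 = 13 (matches direct enumeration: 13).

|A - A| = 13


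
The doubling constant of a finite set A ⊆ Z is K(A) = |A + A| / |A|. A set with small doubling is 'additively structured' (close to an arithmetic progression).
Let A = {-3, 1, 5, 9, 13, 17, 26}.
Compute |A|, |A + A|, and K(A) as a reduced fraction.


|A| = 7.
Compute A + A by enumerating all 49 pairs.
A + A = {-6, -2, 2, 6, 10, 14, 18, 22, 23, 26, 27, 30, 31, 34, 35, 39, 43, 52}, so |A + A| = 18.
K = |A + A| / |A| = 18/7 (already in lowest terms) ≈ 2.5714.
Reference: AP of size 7 gives K = 13/7 ≈ 1.8571; a fully generic set of size 7 gives K ≈ 4.0000.

|A| = 7, |A + A| = 18, K = 18/7.


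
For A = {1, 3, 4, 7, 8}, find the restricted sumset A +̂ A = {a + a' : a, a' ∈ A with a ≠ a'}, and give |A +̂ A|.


Restricted sumset: A +̂ A = {a + a' : a ∈ A, a' ∈ A, a ≠ a'}.
Equivalently, take A + A and drop any sum 2a that is achievable ONLY as a + a for a ∈ A (i.e. sums representable only with equal summands).
Enumerate pairs (a, a') with a < a' (symmetric, so each unordered pair gives one sum; this covers all a ≠ a'):
  1 + 3 = 4
  1 + 4 = 5
  1 + 7 = 8
  1 + 8 = 9
  3 + 4 = 7
  3 + 7 = 10
  3 + 8 = 11
  4 + 7 = 11
  4 + 8 = 12
  7 + 8 = 15
Collected distinct sums: {4, 5, 7, 8, 9, 10, 11, 12, 15}
|A +̂ A| = 9
(Reference bound: |A +̂ A| ≥ 2|A| - 3 for |A| ≥ 2, with |A| = 5 giving ≥ 7.)

|A +̂ A| = 9


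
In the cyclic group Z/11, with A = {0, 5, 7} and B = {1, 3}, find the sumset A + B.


Work in Z/11Z: reduce every sum a + b modulo 11.
Enumerate all 6 pairs:
a = 0: 0+1=1, 0+3=3
a = 5: 5+1=6, 5+3=8
a = 7: 7+1=8, 7+3=10
Distinct residues collected: {1, 3, 6, 8, 10}
|A + B| = 5 (out of 11 total residues).

A + B = {1, 3, 6, 8, 10}


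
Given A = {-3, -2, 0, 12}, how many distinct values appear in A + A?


A + A = {a + a' : a, a' ∈ A}; |A| = 4.
General bounds: 2|A| - 1 ≤ |A + A| ≤ |A|(|A|+1)/2, i.e. 7 ≤ |A + A| ≤ 10.
Lower bound 2|A|-1 is attained iff A is an arithmetic progression.
Enumerate sums a + a' for a ≤ a' (symmetric, so this suffices):
a = -3: -3+-3=-6, -3+-2=-5, -3+0=-3, -3+12=9
a = -2: -2+-2=-4, -2+0=-2, -2+12=10
a = 0: 0+0=0, 0+12=12
a = 12: 12+12=24
Distinct sums: {-6, -5, -4, -3, -2, 0, 9, 10, 12, 24}
|A + A| = 10

|A + A| = 10


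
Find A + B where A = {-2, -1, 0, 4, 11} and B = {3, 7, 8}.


A + B = {a + b : a ∈ A, b ∈ B}.
Enumerate all |A|·|B| = 5·3 = 15 pairs (a, b) and collect distinct sums.
a = -2: -2+3=1, -2+7=5, -2+8=6
a = -1: -1+3=2, -1+7=6, -1+8=7
a = 0: 0+3=3, 0+7=7, 0+8=8
a = 4: 4+3=7, 4+7=11, 4+8=12
a = 11: 11+3=14, 11+7=18, 11+8=19
Collecting distinct sums: A + B = {1, 2, 3, 5, 6, 7, 8, 11, 12, 14, 18, 19}
|A + B| = 12

A + B = {1, 2, 3, 5, 6, 7, 8, 11, 12, 14, 18, 19}


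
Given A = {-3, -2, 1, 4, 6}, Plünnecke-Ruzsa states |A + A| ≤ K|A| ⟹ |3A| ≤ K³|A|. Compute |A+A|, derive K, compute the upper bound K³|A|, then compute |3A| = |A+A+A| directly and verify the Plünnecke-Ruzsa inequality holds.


|A| = 5.
Step 1: Compute A + A by enumerating all 25 pairs.
A + A = {-6, -5, -4, -2, -1, 1, 2, 3, 4, 5, 7, 8, 10, 12}, so |A + A| = 14.
Step 2: Doubling constant K = |A + A|/|A| = 14/5 = 14/5 ≈ 2.8000.
Step 3: Plünnecke-Ruzsa gives |3A| ≤ K³·|A| = (2.8000)³ · 5 ≈ 109.7600.
Step 4: Compute 3A = A + A + A directly by enumerating all triples (a,b,c) ∈ A³; |3A| = 26.
Step 5: Check 26 ≤ 109.7600? Yes ✓.

K = 14/5, Plünnecke-Ruzsa bound K³|A| ≈ 109.7600, |3A| = 26, inequality holds.
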